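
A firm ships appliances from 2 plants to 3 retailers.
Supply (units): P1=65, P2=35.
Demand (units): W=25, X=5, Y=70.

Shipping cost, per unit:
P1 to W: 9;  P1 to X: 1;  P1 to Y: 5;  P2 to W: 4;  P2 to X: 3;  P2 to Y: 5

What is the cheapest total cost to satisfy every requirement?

Optimal allocation:
  P1 to X: 5 × 1 = 5
  P1 to Y: 60 × 5 = 300
  P2 to W: 25 × 4 = 100
  P2 to Y: 10 × 5 = 50
Total = 5 + 300 + 100 + 50 = 455.

455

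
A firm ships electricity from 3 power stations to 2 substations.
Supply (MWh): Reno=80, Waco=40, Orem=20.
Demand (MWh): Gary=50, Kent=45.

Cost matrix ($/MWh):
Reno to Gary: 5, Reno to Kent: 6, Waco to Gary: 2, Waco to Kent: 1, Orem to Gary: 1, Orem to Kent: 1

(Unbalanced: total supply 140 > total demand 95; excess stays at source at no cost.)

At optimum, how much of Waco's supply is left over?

0

An optimal plan:
  Reno to Gary: 35 × $5 = $175
  Waco to Kent: 40 × $1 = $40
  Orem to Gary: 15 × $1 = $15
  Orem to Kent: 5 × $1 = $5
Total cost = $235.
Waco ships 40 of its 40, leaving 0.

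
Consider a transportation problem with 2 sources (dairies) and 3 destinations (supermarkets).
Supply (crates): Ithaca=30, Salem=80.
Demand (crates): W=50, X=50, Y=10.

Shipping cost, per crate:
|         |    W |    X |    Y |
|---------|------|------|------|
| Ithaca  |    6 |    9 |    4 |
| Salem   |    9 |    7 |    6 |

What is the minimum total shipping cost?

770

A cheapest plan:
  Ithaca->W: 30 × 6 = 180
  Salem->W: 20 × 9 = 180
  Salem->X: 50 × 7 = 350
  Salem->Y: 10 × 6 = 60
Total = 180 + 180 + 350 + 60 = 770.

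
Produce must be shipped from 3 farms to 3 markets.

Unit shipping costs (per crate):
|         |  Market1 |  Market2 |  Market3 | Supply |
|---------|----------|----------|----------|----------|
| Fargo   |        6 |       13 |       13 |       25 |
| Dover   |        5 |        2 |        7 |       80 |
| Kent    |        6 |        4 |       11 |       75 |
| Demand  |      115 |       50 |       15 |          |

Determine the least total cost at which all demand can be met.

Optimal allocation:
  Fargo->Market1: 25 × 6 = 150
  Dover->Market1: 15 × 5 = 75
  Dover->Market2: 50 × 2 = 100
  Dover->Market3: 15 × 7 = 105
  Kent->Market1: 75 × 6 = 450
Total = 150 + 75 + 100 + 105 + 450 = 880.

880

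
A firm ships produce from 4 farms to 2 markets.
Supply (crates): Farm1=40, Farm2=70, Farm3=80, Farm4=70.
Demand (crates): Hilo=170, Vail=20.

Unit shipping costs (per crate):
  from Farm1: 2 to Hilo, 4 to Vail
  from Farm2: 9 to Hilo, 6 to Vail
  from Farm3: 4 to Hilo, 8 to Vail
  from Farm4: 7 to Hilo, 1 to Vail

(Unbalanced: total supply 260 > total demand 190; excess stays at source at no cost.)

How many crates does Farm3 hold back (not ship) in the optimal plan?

Minimum-cost shipments:
  Farm1 to Hilo: 40 × 2 = 80
  Farm3 to Hilo: 80 × 4 = 320
  Farm4 to Hilo: 50 × 7 = 350
  Farm4 to Vail: 20 × 1 = 20
Total cost = 770.
Farm3 ships 80 of its 80, leaving 0.

0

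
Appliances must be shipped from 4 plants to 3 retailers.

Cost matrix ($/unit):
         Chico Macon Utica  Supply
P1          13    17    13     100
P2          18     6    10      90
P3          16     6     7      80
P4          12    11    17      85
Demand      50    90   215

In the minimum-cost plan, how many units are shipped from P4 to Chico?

50

The minimum-cost plan:
  P1→Utica: 100 units
  P2→Macon: 55 units
  P2→Utica: 35 units
  P3→Utica: 80 units
  P4→Chico: 50 units
  P4→Macon: 35 units
Total cost = $3525.
So P4→Chico carries 50 units.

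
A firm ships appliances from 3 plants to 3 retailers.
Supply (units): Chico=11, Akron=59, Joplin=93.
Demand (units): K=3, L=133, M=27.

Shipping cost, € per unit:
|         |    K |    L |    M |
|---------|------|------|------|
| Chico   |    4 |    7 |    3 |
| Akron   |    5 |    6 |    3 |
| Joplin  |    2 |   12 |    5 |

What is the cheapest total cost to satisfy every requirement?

1328

Optimal allocation:
  Chico–L: 11 × €7 = €77
  Akron–L: 59 × €6 = €354
  Joplin–K: 3 × €2 = €6
  Joplin–L: 63 × €12 = €756
  Joplin–M: 27 × €5 = €135
Total = 77 + 354 + 6 + 756 + 135 = €1328.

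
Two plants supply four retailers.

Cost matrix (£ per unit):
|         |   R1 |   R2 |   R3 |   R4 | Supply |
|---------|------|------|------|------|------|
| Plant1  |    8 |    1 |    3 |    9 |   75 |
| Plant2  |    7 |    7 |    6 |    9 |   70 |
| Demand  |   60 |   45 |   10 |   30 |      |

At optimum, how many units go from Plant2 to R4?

10

Optimal shipments:
  Plant1 to R2: 45 units
  Plant1 to R3: 10 units
  Plant1 to R4: 20 units
  Plant2 to R1: 60 units
  Plant2 to R4: 10 units
Total cost = £765.
So Plant2→R4 carries 10 units.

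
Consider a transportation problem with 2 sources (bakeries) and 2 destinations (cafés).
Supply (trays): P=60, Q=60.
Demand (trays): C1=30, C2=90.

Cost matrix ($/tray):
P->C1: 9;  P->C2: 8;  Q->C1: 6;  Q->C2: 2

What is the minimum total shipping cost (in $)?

630

An optimal shipping plan:
  P–C1: 30 × $9 = $270
  P–C2: 30 × $8 = $240
  Q–C2: 60 × $2 = $120
Total = 270 + 240 + 120 = $630.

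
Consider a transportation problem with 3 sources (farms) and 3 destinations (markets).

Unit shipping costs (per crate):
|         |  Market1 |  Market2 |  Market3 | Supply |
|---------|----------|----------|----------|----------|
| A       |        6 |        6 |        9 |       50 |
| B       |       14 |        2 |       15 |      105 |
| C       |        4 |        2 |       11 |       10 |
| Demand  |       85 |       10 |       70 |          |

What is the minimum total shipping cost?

1760

An optimal shipping plan:
  A–Market1: 50 × 6 = 300
  B–Market1: 25 × 14 = 350
  B–Market2: 10 × 2 = 20
  B–Market3: 70 × 15 = 1050
  C–Market1: 10 × 4 = 40
Total = 300 + 350 + 20 + 1050 + 40 = 1760.
(Supply check: A ships 50; B ships 105; C ships 10.)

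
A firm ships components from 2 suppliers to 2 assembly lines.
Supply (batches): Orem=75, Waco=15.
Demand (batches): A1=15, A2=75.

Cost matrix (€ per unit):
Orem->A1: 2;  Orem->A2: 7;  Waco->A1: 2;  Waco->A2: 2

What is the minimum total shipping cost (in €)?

480

One minimum-cost allocation:
  Orem->A1: 15 batches
  Orem->A2: 60 batches
  Waco->A2: 15 batches
Total cost = €480.
(Supply check: Orem ships 75; Waco ships 15.)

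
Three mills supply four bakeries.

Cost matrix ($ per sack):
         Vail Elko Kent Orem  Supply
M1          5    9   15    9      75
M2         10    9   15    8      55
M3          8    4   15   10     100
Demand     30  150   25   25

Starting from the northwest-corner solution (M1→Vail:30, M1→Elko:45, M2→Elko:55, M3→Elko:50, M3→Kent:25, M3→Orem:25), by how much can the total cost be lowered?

300

Current plan cost = 30·5 + 45·9 + 55·9 + 50·4 + 25·15 + 25·10 = $1875.
Optimal plan:
  M1→Vail: 30 × $5 = $150
  M1→Elko: 45 × $9 = $405
  M2→Elko: 5 × $9 = $45
  M2→Kent: 25 × $15 = $375
  M2→Orem: 25 × $8 = $200
  M3→Elko: 100 × $4 = $400
Optimal cost = $1575.
Saving = 1875 − 1575 = $300.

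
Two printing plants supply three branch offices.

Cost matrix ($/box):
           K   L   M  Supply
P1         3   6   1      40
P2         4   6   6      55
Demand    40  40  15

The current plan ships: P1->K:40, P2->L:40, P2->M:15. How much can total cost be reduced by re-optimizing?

Current plan cost = 40·3 + 40·6 + 15·6 = $450.
Optimal plan:
  P1→K: 25 boxes
  P1→M: 15 boxes
  P2→K: 15 boxes
  P2→L: 40 boxes
Optimal cost = $390.
Saving = 450 − 390 = $60.

60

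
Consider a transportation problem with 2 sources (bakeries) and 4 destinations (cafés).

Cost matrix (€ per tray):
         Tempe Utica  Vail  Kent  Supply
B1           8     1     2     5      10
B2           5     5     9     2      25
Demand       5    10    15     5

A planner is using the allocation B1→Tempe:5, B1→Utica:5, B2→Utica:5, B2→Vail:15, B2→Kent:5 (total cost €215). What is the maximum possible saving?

Current plan cost = 5·8 + 5·1 + 5·5 + 15·9 + 5·2 = €215.
Optimal plan:
  B1–Vail: 10 × €2 = €20
  B2–Tempe: 5 × €5 = €25
  B2–Utica: 10 × €5 = €50
  B2–Vail: 5 × €9 = €45
  B2–Kent: 5 × €2 = €10
Optimal cost = €150.
Saving = 215 − 150 = €65.

65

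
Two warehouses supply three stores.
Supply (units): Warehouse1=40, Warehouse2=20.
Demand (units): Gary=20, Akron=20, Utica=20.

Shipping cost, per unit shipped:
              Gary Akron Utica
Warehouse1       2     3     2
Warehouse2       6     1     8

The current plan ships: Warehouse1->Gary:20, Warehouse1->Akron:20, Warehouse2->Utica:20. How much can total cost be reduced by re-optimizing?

160

Current plan cost = 20·2 + 20·3 + 20·8 = 260.
Optimal plan:
  Warehouse1 to Gary: 20 × 2 = 40
  Warehouse1 to Utica: 20 × 2 = 40
  Warehouse2 to Akron: 20 × 1 = 20
Optimal cost = 100.
Saving = 260 − 100 = 160.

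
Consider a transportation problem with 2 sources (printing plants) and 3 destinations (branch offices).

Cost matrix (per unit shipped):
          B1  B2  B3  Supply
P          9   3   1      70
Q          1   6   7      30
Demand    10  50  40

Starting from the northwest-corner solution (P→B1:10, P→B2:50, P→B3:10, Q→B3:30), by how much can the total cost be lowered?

Current plan cost = 10·9 + 50·3 + 10·1 + 30·7 = 460.
Optimal plan:
  P→B2: 30 × 3 = 90
  P→B3: 40 × 1 = 40
  Q→B1: 10 × 1 = 10
  Q→B2: 20 × 6 = 120
Optimal cost = 260.
Saving = 460 − 260 = 200.

200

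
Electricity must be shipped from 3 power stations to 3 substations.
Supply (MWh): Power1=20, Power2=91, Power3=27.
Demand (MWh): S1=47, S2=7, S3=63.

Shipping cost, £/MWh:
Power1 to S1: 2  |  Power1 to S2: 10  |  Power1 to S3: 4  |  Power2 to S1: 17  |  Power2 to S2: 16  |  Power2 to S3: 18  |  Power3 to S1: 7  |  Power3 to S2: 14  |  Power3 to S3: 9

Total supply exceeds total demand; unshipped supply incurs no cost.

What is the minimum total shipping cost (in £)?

1475

An optimal shipping plan:
  Power1–S1: 20 × £2 = £40
  Power2–S2: 7 × £16 = £112
  Power2–S3: 63 × £18 = £1134
  Power3–S1: 27 × £7 = £189
Total = 40 + 112 + 1134 + 189 = £1475.
(Supply check: Power1 ships 20; Power2 ships 70; Power3 ships 27.)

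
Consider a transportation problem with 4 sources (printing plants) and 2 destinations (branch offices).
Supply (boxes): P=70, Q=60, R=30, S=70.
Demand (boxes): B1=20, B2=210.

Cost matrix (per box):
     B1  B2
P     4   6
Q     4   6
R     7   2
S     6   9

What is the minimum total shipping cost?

An optimal shipping plan:
  P to B2: 70 boxes
  Q to B2: 60 boxes
  R to B2: 30 boxes
  S to B1: 20 boxes
  S to B2: 50 boxes
Total cost = 1410.
(Supply check: P ships 70; Q ships 60; R ships 30; S ships 70.)

1410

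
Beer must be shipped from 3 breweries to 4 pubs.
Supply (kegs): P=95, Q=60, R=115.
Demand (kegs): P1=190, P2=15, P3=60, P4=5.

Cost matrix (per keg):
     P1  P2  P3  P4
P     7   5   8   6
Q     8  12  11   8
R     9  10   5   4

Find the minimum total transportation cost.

A cheapest plan:
  P to P1: 80 × 7 = 560
  P to P2: 15 × 5 = 75
  Q to P1: 60 × 8 = 480
  R to P1: 50 × 9 = 450
  R to P3: 60 × 5 = 300
  R to P4: 5 × 4 = 20
Total = 560 + 75 + 480 + 450 + 300 + 20 = 1885.

1885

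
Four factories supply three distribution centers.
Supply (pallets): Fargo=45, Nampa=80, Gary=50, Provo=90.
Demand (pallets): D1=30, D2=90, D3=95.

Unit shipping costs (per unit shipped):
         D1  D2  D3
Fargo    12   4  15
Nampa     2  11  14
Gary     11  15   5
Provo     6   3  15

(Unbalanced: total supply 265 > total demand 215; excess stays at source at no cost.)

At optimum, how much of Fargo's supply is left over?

Minimum-cost shipments:
  Nampa→D1: 30 pallets
  Nampa→D3: 45 pallets
  Gary→D3: 50 pallets
  Provo→D2: 90 pallets
Total cost = 1210.
Fargo ships 0 of its 45, leaving 45.

45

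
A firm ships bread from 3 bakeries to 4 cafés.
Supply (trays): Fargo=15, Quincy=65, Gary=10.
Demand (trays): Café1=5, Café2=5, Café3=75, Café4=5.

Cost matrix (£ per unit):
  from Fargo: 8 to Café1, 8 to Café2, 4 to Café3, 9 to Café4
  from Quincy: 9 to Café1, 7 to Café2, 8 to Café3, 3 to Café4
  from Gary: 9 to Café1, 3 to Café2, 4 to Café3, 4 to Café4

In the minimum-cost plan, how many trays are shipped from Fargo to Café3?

15

Solving gives:
  Fargo->Café3: 15 trays
  Quincy->Café1: 5 trays
  Quincy->Café2: 5 trays
  Quincy->Café3: 50 trays
  Quincy->Café4: 5 trays
  Gary->Café3: 10 trays
Total cost = £595.
So Fargo→Café3 carries 15 trays.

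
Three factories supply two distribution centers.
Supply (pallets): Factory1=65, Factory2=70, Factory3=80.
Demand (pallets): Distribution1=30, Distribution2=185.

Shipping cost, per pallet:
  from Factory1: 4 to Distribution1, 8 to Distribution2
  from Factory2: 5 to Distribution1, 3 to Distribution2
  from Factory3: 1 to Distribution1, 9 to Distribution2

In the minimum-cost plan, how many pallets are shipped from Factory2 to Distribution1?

0

Solving gives:
  Factory1->Distribution2: 65 × 8 = 520
  Factory2->Distribution2: 70 × 3 = 210
  Factory3->Distribution1: 30 × 1 = 30
  Factory3->Distribution2: 50 × 9 = 450
Total cost = 1210.
The route Factory2→Distribution1 is not used.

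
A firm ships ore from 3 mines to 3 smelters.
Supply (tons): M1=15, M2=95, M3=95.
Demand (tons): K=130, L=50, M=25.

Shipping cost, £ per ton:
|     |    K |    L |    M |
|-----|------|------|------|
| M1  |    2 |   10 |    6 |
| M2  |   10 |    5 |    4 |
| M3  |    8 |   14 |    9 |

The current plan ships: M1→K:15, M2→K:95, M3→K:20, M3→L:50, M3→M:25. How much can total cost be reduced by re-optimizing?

725

Current plan cost = 15·2 + 95·10 + 20·8 + 50·14 + 25·9 = £2065.
Optimal plan:
  M1 to K: 15 × £2 = £30
  M2 to K: 20 × £10 = £200
  M2 to L: 50 × £5 = £250
  M2 to M: 25 × £4 = £100
  M3 to K: 95 × £8 = £760
Optimal cost = £1340.
Saving = 2065 − 1340 = £725.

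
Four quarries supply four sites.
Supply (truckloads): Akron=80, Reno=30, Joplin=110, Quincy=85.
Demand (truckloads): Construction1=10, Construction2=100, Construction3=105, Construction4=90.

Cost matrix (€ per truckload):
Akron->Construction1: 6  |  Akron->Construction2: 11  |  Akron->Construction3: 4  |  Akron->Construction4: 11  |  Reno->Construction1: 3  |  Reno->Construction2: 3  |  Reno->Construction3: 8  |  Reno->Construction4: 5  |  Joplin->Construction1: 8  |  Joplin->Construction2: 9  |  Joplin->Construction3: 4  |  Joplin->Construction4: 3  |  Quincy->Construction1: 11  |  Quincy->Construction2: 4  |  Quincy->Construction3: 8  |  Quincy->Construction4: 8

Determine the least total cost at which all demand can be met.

1115

One minimum-cost allocation:
  Akron→Construction3: 80 truckloads
  Reno→Construction1: 10 truckloads
  Reno→Construction2: 15 truckloads
  Reno→Construction4: 5 truckloads
  Joplin→Construction3: 25 truckloads
  Joplin→Construction4: 85 truckloads
  Quincy→Construction2: 85 truckloads
Total cost = €1115.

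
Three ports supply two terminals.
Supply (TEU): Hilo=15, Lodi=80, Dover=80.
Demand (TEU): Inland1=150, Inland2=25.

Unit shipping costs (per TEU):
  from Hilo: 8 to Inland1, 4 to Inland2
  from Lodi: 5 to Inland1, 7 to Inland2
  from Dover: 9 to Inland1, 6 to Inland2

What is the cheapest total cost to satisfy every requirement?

1150

Optimal allocation:
  Hilo to Inland2: 15 × 4 = 60
  Lodi to Inland1: 80 × 5 = 400
  Dover to Inland1: 70 × 9 = 630
  Dover to Inland2: 10 × 6 = 60
Total = 60 + 400 + 630 + 60 = 1150.
(Supply check: Hilo ships 15; Lodi ships 80; Dover ships 80.)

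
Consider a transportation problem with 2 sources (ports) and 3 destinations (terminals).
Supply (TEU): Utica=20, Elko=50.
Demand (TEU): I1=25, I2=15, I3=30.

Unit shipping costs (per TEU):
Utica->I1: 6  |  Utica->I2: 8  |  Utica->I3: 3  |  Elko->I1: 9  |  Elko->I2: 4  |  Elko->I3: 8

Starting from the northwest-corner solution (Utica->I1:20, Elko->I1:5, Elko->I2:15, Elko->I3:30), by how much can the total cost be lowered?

40

Current plan cost = 20·6 + 5·9 + 15·4 + 30·8 = 465.
Optimal plan:
  Utica to I3: 20 TEU
  Elko to I1: 25 TEU
  Elko to I2: 15 TEU
  Elko to I3: 10 TEU
Optimal cost = 425.
Saving = 465 − 425 = 40.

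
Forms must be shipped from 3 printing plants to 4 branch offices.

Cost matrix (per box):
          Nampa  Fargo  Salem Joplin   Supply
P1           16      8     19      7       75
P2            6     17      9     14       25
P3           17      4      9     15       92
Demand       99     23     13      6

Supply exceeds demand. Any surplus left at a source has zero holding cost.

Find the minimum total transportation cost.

1590

One minimum-cost allocation:
  P1→Nampa: 69 × 16 = 1104
  P1→Joplin: 6 × 7 = 42
  P2→Nampa: 25 × 6 = 150
  P3→Nampa: 5 × 17 = 85
  P3→Fargo: 23 × 4 = 92
  P3→Salem: 13 × 9 = 117
Total = 1104 + 42 + 150 + 85 + 92 + 117 = 1590.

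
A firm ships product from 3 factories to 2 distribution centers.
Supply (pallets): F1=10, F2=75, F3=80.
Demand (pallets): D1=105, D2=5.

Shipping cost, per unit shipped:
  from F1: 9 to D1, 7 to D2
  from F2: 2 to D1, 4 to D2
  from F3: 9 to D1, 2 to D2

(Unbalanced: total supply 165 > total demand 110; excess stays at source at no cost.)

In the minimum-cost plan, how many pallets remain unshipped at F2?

An optimal plan:
  F2→D1: 75 × 2 = 150
  F3→D1: 30 × 9 = 270
  F3→D2: 5 × 2 = 10
Total cost = 430.
F2 ships 75 of its 75, leaving 0.

0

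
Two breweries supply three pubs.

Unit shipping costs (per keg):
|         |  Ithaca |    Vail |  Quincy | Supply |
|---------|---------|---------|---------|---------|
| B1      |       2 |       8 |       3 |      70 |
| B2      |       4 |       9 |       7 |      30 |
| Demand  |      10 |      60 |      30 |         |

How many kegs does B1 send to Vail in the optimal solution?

Solving gives:
  B1→Ithaca: 10 × 2 = 20
  B1→Vail: 30 × 8 = 240
  B1→Quincy: 30 × 3 = 90
  B2→Vail: 30 × 9 = 270
Total cost = 620.
So B1→Vail carries 30 kegs.

30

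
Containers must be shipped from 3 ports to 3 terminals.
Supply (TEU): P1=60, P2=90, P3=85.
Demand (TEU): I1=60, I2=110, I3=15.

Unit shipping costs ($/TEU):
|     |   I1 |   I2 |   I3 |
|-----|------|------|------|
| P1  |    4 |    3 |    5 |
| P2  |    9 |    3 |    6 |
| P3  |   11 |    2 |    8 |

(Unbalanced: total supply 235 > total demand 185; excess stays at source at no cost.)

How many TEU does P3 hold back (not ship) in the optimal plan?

0

Minimum-cost shipments:
  P1–I1: 60 × $4 = $240
  P2–I2: 25 × $3 = $75
  P2–I3: 15 × $6 = $90
  P3–I2: 85 × $2 = $170
Total cost = $575.
P3 ships 85 of its 85, leaving 0.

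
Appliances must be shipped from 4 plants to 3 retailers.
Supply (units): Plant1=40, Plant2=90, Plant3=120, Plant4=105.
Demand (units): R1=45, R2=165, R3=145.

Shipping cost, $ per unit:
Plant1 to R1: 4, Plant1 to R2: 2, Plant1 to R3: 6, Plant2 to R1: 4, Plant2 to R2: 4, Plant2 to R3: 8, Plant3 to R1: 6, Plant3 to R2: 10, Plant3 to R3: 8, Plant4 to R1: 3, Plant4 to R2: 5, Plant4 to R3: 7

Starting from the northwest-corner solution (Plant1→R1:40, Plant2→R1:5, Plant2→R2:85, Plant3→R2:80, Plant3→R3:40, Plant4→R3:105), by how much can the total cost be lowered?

Current plan cost = 40·4 + 5·4 + 85·4 + 80·10 + 40·8 + 105·7 = $2375.
Optimal plan:
  Plant1 to R2: 40 × $2 = $80
  Plant2 to R2: 90 × $4 = $360
  Plant3 to R3: 120 × $8 = $960
  Plant4 to R1: 45 × $3 = $135
  Plant4 to R2: 35 × $5 = $175
  Plant4 to R3: 25 × $7 = $175
Optimal cost = $1885.
Saving = 2375 − 1885 = $490.

490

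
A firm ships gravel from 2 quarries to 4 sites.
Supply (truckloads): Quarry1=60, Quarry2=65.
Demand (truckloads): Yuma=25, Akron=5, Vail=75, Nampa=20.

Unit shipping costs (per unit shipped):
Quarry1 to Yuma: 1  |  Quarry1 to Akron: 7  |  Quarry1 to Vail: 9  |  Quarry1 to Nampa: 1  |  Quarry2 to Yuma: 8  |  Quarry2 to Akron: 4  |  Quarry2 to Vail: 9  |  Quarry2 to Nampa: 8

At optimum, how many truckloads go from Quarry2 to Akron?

5

Solving gives:
  Quarry1->Yuma: 25 truckloads
  Quarry1->Vail: 15 truckloads
  Quarry1->Nampa: 20 truckloads
  Quarry2->Akron: 5 truckloads
  Quarry2->Vail: 60 truckloads
Total cost = 740.
So Quarry2→Akron carries 5 truckloads.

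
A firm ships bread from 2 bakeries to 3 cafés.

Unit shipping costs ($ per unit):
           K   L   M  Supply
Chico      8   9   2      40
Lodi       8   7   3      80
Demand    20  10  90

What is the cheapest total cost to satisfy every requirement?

An optimal shipping plan:
  Chico→M: 40 × $2 = $80
  Lodi→K: 20 × $8 = $160
  Lodi→L: 10 × $7 = $70
  Lodi→M: 50 × $3 = $150
Total = 80 + 160 + 70 + 150 = $460.

460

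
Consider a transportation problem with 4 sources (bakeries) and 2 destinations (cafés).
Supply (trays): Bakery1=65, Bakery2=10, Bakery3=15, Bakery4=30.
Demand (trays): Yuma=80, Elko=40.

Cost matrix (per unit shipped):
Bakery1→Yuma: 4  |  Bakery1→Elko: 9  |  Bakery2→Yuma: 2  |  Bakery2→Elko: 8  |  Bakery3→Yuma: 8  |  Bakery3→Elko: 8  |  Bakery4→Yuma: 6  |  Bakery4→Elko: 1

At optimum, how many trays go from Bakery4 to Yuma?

Solving gives:
  Bakery1 to Yuma: 65 × 4 = 260
  Bakery2 to Yuma: 10 × 2 = 20
  Bakery3 to Yuma: 5 × 8 = 40
  Bakery3 to Elko: 10 × 8 = 80
  Bakery4 to Elko: 30 × 1 = 30
Total cost = 430.
The route Bakery4→Yuma is not used.

0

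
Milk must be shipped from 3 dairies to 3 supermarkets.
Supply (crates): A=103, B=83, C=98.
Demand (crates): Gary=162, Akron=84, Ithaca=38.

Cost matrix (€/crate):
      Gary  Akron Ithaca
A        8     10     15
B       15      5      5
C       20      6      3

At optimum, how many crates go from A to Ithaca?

0

The minimum-cost plan:
  A–Gary: 103 × €8 = €824
  B–Gary: 59 × €15 = €885
  B–Akron: 24 × €5 = €120
  C–Akron: 60 × €6 = €360
  C–Ithaca: 38 × €3 = €114
Total cost = €2303.
The route A→Ithaca is not used.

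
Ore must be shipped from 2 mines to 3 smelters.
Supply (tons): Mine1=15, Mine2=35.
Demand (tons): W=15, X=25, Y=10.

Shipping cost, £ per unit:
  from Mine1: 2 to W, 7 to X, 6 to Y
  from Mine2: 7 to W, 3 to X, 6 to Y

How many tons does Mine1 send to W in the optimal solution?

15

The minimum-cost plan:
  Mine1→W: 15 tons
  Mine2→X: 25 tons
  Mine2→Y: 10 tons
Total cost = £165.
So Mine1→W carries 15 tons.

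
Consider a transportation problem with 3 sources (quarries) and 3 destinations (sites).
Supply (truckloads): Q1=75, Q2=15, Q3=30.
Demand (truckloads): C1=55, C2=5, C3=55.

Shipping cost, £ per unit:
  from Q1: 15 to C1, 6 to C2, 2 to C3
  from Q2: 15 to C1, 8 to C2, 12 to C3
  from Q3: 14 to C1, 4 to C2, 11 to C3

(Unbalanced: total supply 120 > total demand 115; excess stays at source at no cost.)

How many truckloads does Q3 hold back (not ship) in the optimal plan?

0

Minimum-cost shipments:
  Q1–C1: 15 truckloads
  Q1–C3: 55 truckloads
  Q2–C1: 15 truckloads
  Q3–C1: 25 truckloads
  Q3–C2: 5 truckloads
Total cost = £930.
Q3 ships 30 of its 30, leaving 0.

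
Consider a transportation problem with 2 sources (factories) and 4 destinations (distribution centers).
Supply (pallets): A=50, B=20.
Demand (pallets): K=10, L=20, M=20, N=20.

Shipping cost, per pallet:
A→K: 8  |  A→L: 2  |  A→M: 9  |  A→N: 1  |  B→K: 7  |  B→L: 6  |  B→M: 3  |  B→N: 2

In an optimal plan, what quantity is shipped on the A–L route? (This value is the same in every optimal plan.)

20

The minimum-cost plan:
  A–K: 10 × 8 = 80
  A–L: 20 × 2 = 40
  A–N: 20 × 1 = 20
  B–M: 20 × 3 = 60
Total cost = 200.
So A→L carries 20 pallets.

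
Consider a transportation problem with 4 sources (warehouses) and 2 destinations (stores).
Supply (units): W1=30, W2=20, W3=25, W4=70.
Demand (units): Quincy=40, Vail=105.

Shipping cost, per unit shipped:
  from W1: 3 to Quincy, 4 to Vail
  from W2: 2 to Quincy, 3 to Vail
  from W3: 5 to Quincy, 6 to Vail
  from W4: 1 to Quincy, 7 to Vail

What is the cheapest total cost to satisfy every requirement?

A cheapest plan:
  W1–Vail: 30 units
  W2–Vail: 20 units
  W3–Vail: 25 units
  W4–Quincy: 40 units
  W4–Vail: 30 units
Total cost = 580.

580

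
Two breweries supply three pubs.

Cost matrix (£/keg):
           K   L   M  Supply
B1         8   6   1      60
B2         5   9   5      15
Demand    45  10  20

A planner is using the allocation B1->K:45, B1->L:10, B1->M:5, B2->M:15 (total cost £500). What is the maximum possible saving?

Current plan cost = 45·8 + 10·6 + 5·1 + 15·5 = £500.
Optimal plan:
  B1→K: 30 × £8 = £240
  B1→L: 10 × £6 = £60
  B1→M: 20 × £1 = £20
  B2→K: 15 × £5 = £75
Optimal cost = £395.
Saving = 500 − 395 = £105.

105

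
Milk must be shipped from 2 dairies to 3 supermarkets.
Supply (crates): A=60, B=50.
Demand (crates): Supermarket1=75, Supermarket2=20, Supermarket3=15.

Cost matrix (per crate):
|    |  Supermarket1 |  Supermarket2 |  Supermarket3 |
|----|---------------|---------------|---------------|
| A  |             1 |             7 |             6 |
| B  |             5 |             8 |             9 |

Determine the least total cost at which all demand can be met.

430

Optimal allocation:
  A to Supermarket1: 60 crates
  B to Supermarket1: 15 crates
  B to Supermarket2: 20 crates
  B to Supermarket3: 15 crates
Total cost = 430.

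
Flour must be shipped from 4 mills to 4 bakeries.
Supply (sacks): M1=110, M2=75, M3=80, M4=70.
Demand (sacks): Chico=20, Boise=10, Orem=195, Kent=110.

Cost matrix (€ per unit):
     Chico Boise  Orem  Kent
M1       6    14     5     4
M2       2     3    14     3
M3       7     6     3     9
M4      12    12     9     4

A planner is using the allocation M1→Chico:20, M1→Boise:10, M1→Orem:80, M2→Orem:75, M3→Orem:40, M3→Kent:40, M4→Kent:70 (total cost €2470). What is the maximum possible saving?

Current plan cost = 20·6 + 10·14 + 80·5 + 75·14 + 40·3 + 40·9 + 70·4 = €2470.
Optimal plan:
  M1–Orem: 110 × €5 = €550
  M2–Chico: 20 × €2 = €40
  M2–Boise: 10 × €3 = €30
  M2–Kent: 45 × €3 = €135
  M3–Orem: 80 × €3 = €240
  M4–Orem: 5 × €9 = €45
  M4–Kent: 65 × €4 = €260
Optimal cost = €1300.
Saving = 2470 − 1300 = €1170.

1170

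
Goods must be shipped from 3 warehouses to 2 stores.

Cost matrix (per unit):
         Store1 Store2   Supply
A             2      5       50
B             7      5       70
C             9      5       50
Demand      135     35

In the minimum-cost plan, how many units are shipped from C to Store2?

The minimum-cost plan:
  A→Store1: 50 × 2 = 100
  B→Store1: 70 × 7 = 490
  C→Store1: 15 × 9 = 135
  C→Store2: 35 × 5 = 175
Total cost = 900.
So C→Store2 carries 35 units.

35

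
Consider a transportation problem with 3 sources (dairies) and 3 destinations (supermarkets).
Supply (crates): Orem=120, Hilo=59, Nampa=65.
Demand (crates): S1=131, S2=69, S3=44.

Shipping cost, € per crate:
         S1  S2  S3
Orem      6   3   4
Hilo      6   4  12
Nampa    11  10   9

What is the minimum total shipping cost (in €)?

A cheapest plan:
  Orem->S1: 7 × €6 = €42
  Orem->S2: 69 × €3 = €207
  Orem->S3: 44 × €4 = €176
  Hilo->S1: 59 × €6 = €354
  Nampa->S1: 65 × €11 = €715
Total = 42 + 207 + 176 + 354 + 715 = €1494.

1494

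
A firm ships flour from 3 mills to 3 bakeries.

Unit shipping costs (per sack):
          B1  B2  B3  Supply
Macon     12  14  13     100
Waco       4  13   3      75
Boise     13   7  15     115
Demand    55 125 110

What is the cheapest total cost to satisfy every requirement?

A cheapest plan:
  Macon to B1: 55 × 12 = 660
  Macon to B2: 10 × 14 = 140
  Macon to B3: 35 × 13 = 455
  Waco to B3: 75 × 3 = 225
  Boise to B2: 115 × 7 = 805
Total = 660 + 140 + 455 + 225 + 805 = 2285.
(Supply check: Macon ships 100; Waco ships 75; Boise ships 115.)

2285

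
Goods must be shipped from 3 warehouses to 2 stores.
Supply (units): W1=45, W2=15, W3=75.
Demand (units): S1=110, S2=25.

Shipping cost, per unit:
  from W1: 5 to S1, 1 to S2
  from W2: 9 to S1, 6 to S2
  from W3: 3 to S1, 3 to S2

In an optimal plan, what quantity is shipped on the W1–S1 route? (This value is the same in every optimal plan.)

The minimum-cost plan:
  W1 to S1: 20 × 5 = 100
  W1 to S2: 25 × 1 = 25
  W2 to S1: 15 × 9 = 135
  W3 to S1: 75 × 3 = 225
Total cost = 485.
So W1→S1 carries 20 units.

20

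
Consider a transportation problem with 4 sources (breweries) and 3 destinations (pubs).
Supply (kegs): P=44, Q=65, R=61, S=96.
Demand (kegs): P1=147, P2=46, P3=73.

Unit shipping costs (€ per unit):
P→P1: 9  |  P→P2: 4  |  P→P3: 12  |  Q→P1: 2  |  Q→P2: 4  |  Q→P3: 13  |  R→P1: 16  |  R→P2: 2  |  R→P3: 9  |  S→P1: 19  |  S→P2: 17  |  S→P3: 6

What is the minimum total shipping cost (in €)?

1733

Optimal allocation:
  P->P1: 44 kegs
  Q->P1: 65 kegs
  R->P1: 15 kegs
  R->P2: 46 kegs
  S->P1: 23 kegs
  S->P3: 73 kegs
Total cost = €1733.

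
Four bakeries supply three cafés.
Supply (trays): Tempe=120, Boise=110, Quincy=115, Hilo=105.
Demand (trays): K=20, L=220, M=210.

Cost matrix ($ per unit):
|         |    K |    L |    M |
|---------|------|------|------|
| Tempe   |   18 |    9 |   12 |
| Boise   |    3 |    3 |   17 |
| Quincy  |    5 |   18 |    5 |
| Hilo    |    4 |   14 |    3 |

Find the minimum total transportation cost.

2300

A cheapest plan:
  Tempe->L: 120 trays
  Boise->K: 10 trays
  Boise->L: 100 trays
  Quincy->K: 10 trays
  Quincy->M: 105 trays
  Hilo->M: 105 trays
Total cost = $2300.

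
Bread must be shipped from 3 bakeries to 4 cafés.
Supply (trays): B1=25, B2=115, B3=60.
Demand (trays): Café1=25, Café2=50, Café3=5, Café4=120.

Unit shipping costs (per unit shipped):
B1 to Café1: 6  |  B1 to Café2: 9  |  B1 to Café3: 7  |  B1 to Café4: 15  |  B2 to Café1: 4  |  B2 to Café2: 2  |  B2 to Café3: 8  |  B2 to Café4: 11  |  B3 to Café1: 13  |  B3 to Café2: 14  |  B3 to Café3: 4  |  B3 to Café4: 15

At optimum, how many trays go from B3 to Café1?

The minimum-cost plan:
  B1→Café1: 25 × 6 = 150
  B2→Café2: 50 × 2 = 100
  B2→Café4: 65 × 11 = 715
  B3→Café3: 5 × 4 = 20
  B3→Café4: 55 × 15 = 825
Total cost = 1810.
The route B3→Café1 is not used.

0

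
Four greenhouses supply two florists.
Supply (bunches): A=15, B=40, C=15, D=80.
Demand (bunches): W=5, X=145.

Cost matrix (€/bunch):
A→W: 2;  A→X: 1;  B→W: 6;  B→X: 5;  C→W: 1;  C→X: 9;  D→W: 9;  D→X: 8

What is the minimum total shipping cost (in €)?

950

One minimum-cost allocation:
  A→X: 15 bunches
  B→X: 40 bunches
  C→W: 5 bunches
  C→X: 10 bunches
  D→X: 80 bunches
Total cost = €950.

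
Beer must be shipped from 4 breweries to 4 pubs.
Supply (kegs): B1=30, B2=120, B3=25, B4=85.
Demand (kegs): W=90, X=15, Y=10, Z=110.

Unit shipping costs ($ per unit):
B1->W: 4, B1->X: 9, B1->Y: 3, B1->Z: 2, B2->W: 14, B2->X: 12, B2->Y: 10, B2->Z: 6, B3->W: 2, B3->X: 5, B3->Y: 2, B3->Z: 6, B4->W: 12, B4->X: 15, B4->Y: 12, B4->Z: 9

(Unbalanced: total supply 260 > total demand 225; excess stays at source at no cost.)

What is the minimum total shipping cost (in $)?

An optimal shipping plan:
  B1->W: 20 × $4 = $80
  B1->Y: 10 × $3 = $30
  B2->X: 10 × $12 = $120
  B2->Z: 110 × $6 = $660
  B3->W: 20 × $2 = $40
  B3->X: 5 × $5 = $25
  B4->W: 50 × $12 = $600
Total = 80 + 30 + 120 + 660 + 40 + 25 + 600 = $1555.
(Supply check: B1 ships 30; B2 ships 120; B3 ships 25; B4 ships 50.)

1555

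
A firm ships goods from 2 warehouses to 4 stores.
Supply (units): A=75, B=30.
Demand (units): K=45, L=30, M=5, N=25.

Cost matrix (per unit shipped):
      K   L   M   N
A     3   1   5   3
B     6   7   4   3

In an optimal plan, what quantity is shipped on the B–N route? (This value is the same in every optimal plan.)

Solving gives:
  A–K: 45 × 3 = 135
  A–L: 30 × 1 = 30
  B–M: 5 × 4 = 20
  B–N: 25 × 3 = 75
Total cost = 260.
So B→N carries 25 units.

25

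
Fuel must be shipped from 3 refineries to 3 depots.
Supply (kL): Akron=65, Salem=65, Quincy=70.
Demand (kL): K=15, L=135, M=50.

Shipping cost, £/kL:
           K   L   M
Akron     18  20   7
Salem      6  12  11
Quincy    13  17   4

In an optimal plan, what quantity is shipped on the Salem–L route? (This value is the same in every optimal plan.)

50

Optimal shipments:
  Akron->L: 65 × £20 = £1300
  Salem->K: 15 × £6 = £90
  Salem->L: 50 × £12 = £600
  Quincy->L: 20 × £17 = £340
  Quincy->M: 50 × £4 = £200
Total cost = £2530.
So Salem→L carries 50 kL.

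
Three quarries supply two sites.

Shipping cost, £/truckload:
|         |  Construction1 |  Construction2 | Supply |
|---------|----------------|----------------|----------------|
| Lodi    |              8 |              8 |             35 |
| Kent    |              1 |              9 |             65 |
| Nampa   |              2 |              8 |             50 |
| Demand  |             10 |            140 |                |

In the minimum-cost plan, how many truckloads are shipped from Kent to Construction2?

55

Optimal shipments:
  Lodi→Construction2: 35 × £8 = £280
  Kent→Construction1: 10 × £1 = £10
  Kent→Construction2: 55 × £9 = £495
  Nampa→Construction2: 50 × £8 = £400
Total cost = £1185.
So Kent→Construction2 carries 55 truckloads.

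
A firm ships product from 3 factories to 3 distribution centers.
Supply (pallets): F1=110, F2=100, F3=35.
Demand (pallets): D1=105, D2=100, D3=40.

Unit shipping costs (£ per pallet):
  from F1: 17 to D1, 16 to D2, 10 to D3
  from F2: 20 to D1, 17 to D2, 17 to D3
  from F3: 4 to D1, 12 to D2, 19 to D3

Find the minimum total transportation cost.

3430

A cheapest plan:
  F1 to D1: 70 pallets
  F1 to D3: 40 pallets
  F2 to D2: 100 pallets
  F3 to D1: 35 pallets
Total cost = £3430.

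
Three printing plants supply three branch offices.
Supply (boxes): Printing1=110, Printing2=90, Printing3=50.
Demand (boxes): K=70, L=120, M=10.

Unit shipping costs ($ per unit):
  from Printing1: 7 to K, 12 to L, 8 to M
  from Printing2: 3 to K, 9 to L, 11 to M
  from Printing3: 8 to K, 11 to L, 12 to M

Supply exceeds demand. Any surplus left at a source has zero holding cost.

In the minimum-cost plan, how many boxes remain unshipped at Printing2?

An optimal plan:
  Printing1 to L: 50 boxes
  Printing1 to M: 10 boxes
  Printing2 to K: 70 boxes
  Printing2 to L: 20 boxes
  Printing3 to L: 50 boxes
Total cost = $1620.
Printing2 ships 90 of its 90, leaving 0.

0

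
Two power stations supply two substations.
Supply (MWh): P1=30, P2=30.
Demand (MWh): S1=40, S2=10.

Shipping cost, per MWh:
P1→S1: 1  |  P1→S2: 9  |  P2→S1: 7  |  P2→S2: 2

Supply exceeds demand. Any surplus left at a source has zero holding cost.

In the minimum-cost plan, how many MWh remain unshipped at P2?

Minimum-cost shipments:
  P1–S1: 30 MWh
  P2–S1: 10 MWh
  P2–S2: 10 MWh
Total cost = 120.
P2 ships 20 of its 30, leaving 10.

10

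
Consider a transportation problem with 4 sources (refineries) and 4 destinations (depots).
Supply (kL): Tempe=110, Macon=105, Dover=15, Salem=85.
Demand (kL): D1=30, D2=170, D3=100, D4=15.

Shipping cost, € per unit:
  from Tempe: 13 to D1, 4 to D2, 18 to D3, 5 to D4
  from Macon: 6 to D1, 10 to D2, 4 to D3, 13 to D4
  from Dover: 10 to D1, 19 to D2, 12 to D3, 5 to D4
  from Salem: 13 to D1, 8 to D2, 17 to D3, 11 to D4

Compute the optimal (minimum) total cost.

1750

An optimal shipping plan:
  Tempe–D2: 110 × €4 = €440
  Macon–D1: 5 × €6 = €30
  Macon–D3: 100 × €4 = €400
  Dover–D4: 15 × €5 = €75
  Salem–D1: 25 × €13 = €325
  Salem–D2: 60 × €8 = €480
Total = 440 + 30 + 400 + 75 + 325 + 480 = €1750.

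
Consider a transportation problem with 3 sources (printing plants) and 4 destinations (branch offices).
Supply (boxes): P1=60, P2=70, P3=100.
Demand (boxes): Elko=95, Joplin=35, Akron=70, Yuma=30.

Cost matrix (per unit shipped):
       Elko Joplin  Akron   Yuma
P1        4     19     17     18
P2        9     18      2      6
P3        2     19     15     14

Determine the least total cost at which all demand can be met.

Optimal allocation:
  P1–Elko: 25 boxes
  P1–Joplin: 35 boxes
  P2–Akron: 70 boxes
  P3–Elko: 70 boxes
  P3–Yuma: 30 boxes
Total cost = 1465.
(Supply check: P1 ships 60; P2 ships 70; P3 ships 100.)

1465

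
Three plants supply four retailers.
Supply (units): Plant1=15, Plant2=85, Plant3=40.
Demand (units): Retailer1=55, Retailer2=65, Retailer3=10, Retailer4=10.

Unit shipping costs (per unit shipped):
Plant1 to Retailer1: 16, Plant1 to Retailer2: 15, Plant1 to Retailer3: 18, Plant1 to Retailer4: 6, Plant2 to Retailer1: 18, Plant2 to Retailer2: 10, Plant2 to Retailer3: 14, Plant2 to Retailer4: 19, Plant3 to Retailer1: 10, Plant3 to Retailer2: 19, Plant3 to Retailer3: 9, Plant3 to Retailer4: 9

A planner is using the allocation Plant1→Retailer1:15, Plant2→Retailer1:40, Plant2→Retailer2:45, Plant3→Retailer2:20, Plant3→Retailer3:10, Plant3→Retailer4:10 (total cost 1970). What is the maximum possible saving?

Current plan cost = 15·16 + 40·18 + 45·10 + 20·19 + 10·9 + 10·9 = 1970.
Optimal plan:
  Plant1→Retailer1: 5 × 16 = 80
  Plant1→Retailer4: 10 × 6 = 60
  Plant2→Retailer1: 10 × 18 = 180
  Plant2→Retailer2: 65 × 10 = 650
  Plant2→Retailer3: 10 × 14 = 140
  Plant3→Retailer1: 40 × 10 = 400
Optimal cost = 1510.
Saving = 1970 − 1510 = 460.

460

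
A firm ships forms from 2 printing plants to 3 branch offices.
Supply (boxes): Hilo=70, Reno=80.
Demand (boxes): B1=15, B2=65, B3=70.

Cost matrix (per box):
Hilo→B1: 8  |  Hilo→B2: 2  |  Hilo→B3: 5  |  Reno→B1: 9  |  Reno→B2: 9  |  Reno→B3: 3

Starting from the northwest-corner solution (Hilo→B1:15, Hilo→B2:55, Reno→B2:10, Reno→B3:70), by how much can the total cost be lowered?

Current plan cost = 15·8 + 55·2 + 10·9 + 70·3 = 530.
Optimal plan:
  Hilo to B1: 5 boxes
  Hilo to B2: 65 boxes
  Reno to B1: 10 boxes
  Reno to B3: 70 boxes
Optimal cost = 470.
Saving = 530 − 470 = 60.

60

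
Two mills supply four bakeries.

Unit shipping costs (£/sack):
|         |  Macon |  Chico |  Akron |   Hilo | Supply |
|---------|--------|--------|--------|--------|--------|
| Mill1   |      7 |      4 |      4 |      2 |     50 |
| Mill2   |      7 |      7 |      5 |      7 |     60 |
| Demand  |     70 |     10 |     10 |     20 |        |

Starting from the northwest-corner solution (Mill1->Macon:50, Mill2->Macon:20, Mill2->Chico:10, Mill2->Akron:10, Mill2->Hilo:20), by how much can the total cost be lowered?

Current plan cost = 50·7 + 20·7 + 10·7 + 10·5 + 20·7 = £750.
Optimal plan:
  Mill1→Macon: 10 × £7 = £70
  Mill1→Chico: 10 × £4 = £40
  Mill1→Akron: 10 × £4 = £40
  Mill1→Hilo: 20 × £2 = £40
  Mill2→Macon: 60 × £7 = £420
Optimal cost = £610.
Saving = 750 − 610 = £140.

140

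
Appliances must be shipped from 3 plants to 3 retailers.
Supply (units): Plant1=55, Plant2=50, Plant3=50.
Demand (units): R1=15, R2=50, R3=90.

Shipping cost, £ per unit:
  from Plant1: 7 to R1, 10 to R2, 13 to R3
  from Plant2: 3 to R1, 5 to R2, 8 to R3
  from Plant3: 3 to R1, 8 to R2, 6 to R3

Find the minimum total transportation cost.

One minimum-cost allocation:
  Plant1 to R1: 15 × £7 = £105
  Plant1 to R3: 40 × £13 = £520
  Plant2 to R2: 50 × £5 = £250
  Plant3 to R3: 50 × £6 = £300
Total = 105 + 520 + 250 + 300 = £1175.

1175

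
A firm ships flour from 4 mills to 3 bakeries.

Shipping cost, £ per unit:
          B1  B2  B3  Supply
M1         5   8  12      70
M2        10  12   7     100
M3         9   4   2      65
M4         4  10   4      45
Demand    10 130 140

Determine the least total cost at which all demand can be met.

Optimal allocation:
  M1->B1: 5 × £5 = £25
  M1->B2: 65 × £8 = £520
  M2->B3: 100 × £7 = £700
  M3->B2: 65 × £4 = £260
  M4->B1: 5 × £4 = £20
  M4->B3: 40 × £4 = £160
Total = 25 + 520 + 700 + 260 + 20 + 160 = £1685.
(Supply check: M1 ships 70; M2 ships 100; M3 ships 65; M4 ships 45.)

1685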